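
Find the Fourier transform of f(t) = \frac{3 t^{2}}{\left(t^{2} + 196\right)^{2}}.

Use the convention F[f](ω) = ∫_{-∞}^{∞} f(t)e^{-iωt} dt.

F(ω) = \frac{3 \pi \left(1 - 14 \left|{\omega}\right|\right) e^{- 14 \left|{\omega}\right|}}{28}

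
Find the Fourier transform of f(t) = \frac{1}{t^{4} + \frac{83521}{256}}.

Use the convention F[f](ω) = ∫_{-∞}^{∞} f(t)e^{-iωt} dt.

F(ω) = \frac{64 \pi e^{- \frac{17 \sqrt{2} \left|{\omega}\right|}{8}} \sin{\left(\frac{17 \sqrt{2} \left|{\omega}\right|}{8} + \frac{\pi}{4} \right)}}{4913}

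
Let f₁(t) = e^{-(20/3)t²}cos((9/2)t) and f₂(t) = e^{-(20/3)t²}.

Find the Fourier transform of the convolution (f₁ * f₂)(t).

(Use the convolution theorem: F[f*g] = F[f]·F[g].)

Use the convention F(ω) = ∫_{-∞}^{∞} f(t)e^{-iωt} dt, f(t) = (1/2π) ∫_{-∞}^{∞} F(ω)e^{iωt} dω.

F[f₁*f₂](ω) = \frac{3 \pi \left(e^{\frac{27 \omega}{40}} + 1\right) e^{- \frac{3 \omega^{2}}{40} - \frac{27 \omega}{80} - \frac{243}{320}}}{40}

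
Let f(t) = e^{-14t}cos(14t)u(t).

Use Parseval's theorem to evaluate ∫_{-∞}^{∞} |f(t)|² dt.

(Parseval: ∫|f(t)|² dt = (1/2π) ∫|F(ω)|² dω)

∫|f(t)|² dt = \frac{3}{112}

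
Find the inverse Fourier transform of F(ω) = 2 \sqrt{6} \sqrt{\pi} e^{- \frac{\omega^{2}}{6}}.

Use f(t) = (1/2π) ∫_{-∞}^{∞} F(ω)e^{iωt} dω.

f(t) = 6 e^{- \frac{3 t^{2}}{2}}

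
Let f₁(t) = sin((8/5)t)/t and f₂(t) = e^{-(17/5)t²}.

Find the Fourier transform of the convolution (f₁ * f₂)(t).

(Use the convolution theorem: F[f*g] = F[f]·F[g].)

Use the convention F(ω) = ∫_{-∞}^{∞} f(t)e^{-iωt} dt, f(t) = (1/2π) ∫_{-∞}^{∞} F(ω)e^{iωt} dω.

F[f₁*f₂](ω) = \begin{cases} \frac{\sqrt{85} \pi^{\frac{3}{2}} e^{- \frac{5 \omega^{2}}{68}}}{17} & \text{for}\: \omega > - \frac{8}{5} \wedge \omega < \frac{8}{5} \\0 & \text{otherwise} \end{cases}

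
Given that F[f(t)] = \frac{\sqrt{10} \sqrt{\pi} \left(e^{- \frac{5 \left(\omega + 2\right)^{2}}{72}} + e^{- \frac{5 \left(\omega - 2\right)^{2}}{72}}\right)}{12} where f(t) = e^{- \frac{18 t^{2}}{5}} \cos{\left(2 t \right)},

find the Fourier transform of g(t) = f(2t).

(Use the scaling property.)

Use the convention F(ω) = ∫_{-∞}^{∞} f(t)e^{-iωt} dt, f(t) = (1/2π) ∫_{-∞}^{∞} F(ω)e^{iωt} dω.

F[g](ω) = \frac{\sqrt{10} \sqrt{\pi} \left(e^{\frac{5 \omega}{18}} + 1\right) e^{- \frac{5 \omega^{2}}{288} - \frac{5 \omega}{36} - \frac{5}{18}}}{24}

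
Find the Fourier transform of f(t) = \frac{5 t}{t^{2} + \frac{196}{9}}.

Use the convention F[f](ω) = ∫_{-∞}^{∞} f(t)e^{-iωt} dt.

F(ω) = - 5 i \pi e^{- \frac{14 \left|{\omega}\right|}{3}} \operatorname{sign}{\left(\omega \right)}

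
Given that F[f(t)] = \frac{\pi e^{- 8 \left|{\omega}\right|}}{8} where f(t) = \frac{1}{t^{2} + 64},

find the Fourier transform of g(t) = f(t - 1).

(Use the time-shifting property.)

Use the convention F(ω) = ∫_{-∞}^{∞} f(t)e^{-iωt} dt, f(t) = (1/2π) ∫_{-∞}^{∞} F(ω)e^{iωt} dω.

F[g](ω) = \frac{\pi e^{- i \omega - 8 \left|{\omega}\right|}}{8}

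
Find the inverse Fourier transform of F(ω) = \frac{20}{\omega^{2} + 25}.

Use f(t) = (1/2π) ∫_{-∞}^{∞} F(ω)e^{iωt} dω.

f(t) = 2 e^{- 5 \left|{t}\right|}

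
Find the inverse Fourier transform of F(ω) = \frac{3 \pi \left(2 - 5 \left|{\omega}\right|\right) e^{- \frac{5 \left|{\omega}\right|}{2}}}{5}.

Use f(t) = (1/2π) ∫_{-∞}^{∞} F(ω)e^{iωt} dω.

f(t) = \frac{6 t^{2}}{\left(t^{2} + \frac{25}{4}\right)^{2}}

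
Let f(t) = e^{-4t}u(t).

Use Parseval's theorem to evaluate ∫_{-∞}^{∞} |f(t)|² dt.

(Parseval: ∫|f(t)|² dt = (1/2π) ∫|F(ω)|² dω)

∫|f(t)|² dt = \frac{1}{8}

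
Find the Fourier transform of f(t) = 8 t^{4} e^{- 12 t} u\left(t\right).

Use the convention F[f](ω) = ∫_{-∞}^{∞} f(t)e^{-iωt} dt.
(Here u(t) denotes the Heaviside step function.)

F(ω) = \frac{192}{\left(i \omega + 12\right)^{5}}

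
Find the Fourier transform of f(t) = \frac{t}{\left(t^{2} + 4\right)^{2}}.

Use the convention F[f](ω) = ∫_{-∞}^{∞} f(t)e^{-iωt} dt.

F(ω) = - \frac{i \pi \omega e^{- 2 \left|{\omega}\right|}}{4}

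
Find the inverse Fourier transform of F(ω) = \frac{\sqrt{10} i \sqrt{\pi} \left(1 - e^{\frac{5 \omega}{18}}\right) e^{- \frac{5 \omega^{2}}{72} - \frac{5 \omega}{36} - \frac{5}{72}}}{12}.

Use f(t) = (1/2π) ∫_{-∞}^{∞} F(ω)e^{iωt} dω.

f(t) = e^{- \frac{18 t^{2}}{5}} \sin{\left(t \right)}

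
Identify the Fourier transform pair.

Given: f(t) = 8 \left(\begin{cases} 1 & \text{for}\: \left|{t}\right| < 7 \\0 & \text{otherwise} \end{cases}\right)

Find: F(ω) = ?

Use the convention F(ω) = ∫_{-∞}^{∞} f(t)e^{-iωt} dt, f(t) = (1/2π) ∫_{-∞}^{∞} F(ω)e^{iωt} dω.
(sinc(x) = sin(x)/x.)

F(ω) = 112 \operatorname{sinc}{\left(7 \omega \right)}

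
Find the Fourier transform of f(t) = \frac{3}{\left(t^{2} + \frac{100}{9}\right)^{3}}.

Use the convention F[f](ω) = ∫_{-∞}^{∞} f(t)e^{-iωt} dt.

F(ω) = \frac{81 \pi \left(100 \omega^{2} + 90 \left|{\omega}\right| + 27\right) e^{- \frac{10 \left|{\omega}\right|}{3}}}{800000}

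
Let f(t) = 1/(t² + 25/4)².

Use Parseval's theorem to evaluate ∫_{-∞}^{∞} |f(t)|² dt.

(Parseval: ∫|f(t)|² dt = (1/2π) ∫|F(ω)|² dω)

∫|f(t)|² dt = \frac{8 \pi}{15625}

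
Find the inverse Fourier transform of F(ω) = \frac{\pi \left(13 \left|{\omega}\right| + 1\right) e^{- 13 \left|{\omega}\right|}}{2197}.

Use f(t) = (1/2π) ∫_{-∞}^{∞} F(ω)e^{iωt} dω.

f(t) = \frac{2}{\left(t^{2} + 169\right)^{2}}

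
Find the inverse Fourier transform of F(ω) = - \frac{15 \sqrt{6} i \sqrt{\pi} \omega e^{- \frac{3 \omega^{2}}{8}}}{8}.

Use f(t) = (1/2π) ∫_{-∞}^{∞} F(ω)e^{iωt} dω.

f(t) = 5 t e^{- \frac{2 t^{2}}{3}}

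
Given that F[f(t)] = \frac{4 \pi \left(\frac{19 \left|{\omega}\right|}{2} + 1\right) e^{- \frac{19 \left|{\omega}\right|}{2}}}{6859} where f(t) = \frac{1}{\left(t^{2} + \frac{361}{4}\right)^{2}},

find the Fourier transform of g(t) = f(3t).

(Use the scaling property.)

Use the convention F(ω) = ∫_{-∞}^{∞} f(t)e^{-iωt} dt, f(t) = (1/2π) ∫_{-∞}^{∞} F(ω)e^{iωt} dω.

F[g](ω) = \frac{2 \pi \left(19 \left|{\omega}\right| + 6\right) e^{- \frac{19 \left|{\omega}\right|}{6}}}{61731}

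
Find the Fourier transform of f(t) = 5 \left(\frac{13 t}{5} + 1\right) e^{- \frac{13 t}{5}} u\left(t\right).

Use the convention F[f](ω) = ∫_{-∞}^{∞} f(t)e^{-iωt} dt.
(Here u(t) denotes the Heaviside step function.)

F(ω) = \frac{25 \left(- 5 i \omega - 26\right)}{25 \omega^{2} - 130 i \omega - 169}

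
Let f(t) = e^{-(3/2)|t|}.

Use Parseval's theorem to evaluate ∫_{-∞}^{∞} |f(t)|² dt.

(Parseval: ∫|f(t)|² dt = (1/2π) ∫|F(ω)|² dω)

∫|f(t)|² dt = \frac{2}{3}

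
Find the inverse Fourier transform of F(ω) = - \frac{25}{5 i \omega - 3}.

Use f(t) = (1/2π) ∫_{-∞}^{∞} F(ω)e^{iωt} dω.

f(t) = 5 e^{\frac{3 t}{5}} u\left(- t\right)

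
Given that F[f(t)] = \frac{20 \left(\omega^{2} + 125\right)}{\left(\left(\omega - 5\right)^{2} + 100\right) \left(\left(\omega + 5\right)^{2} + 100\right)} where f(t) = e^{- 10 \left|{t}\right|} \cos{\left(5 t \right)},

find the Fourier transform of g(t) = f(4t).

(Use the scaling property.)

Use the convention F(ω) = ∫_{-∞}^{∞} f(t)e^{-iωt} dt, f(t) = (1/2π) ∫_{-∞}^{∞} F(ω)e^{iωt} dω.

F[g](ω) = \frac{80 \left(\omega^{2} + 2000\right)}{\omega^{4} + 2400 \omega^{2} + 4000000}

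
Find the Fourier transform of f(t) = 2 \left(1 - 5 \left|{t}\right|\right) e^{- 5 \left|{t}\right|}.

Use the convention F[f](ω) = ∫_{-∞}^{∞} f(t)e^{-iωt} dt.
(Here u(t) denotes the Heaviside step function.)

F(ω) = \frac{40 \omega^{2}}{\left(\omega^{2} + 25\right)^{2}}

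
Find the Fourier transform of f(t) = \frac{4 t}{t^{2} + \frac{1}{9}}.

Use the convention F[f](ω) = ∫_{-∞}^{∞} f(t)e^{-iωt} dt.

F(ω) = - 4 i \pi e^{- \frac{\left|{\omega}\right|}{3}} \operatorname{sign}{\left(\omega \right)}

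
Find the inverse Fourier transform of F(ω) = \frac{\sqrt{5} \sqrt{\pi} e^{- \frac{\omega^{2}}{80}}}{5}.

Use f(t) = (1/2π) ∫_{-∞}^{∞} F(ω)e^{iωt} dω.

f(t) = 2 e^{- 20 t^{2}}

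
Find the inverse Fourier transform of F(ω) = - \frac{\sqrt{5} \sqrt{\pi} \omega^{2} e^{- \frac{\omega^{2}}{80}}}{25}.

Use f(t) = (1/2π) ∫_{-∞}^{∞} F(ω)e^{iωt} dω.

f(t) = 8 \left(80 t^{2} - 2\right) e^{- 20 t^{2}}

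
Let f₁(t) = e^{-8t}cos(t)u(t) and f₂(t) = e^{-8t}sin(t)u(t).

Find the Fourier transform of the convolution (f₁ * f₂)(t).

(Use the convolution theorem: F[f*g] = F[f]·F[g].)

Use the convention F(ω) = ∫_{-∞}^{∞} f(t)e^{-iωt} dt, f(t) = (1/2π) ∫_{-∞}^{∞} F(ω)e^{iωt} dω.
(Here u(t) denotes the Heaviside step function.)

F[f₁*f₂](ω) = \frac{i \omega + 8}{\left(\left(i \omega + 8\right)^{2} + 1\right)^{2}}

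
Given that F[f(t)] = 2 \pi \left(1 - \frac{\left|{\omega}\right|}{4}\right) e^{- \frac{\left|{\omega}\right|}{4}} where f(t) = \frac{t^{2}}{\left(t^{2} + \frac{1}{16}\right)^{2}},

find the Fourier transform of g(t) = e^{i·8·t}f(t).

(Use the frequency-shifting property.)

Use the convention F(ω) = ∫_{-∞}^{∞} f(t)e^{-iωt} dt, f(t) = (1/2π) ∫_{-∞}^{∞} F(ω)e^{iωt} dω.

F[g](ω) = \frac{\pi \left(4 - \left|{\omega - 8}\right|\right) e^{- \frac{\left|{\omega - 8}\right|}{4}}}{2}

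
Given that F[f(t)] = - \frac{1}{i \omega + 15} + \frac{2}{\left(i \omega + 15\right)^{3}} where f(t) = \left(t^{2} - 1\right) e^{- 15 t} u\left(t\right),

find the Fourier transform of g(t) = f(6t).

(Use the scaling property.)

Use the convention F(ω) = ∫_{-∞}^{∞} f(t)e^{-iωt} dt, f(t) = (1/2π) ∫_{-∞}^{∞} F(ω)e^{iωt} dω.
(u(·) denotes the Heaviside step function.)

F[g](ω) = \frac{72 i \omega - \left(i \omega + 90\right)^{3} + 6480}{\left(i \omega + 90\right)^{4}}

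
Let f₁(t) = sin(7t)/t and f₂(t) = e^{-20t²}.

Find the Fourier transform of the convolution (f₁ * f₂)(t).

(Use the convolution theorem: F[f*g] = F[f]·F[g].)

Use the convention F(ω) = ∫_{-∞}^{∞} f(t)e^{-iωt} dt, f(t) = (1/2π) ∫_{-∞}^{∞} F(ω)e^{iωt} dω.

F[f₁*f₂](ω) = \begin{cases} \frac{\sqrt{5} \pi^{\frac{3}{2}} e^{- \frac{\omega^{2}}{80}}}{10} & \text{for}\: \omega > -7 \wedge \omega < 7 \\0 & \text{otherwise} \end{cases}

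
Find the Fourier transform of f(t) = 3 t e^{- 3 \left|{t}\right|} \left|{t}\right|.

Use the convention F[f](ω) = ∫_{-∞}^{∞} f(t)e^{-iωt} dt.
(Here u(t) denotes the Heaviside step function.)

F(ω) = \frac{12 i \omega \left(\omega^{2} - 27\right)}{\left(\omega^{2} + 9\right)^{3}}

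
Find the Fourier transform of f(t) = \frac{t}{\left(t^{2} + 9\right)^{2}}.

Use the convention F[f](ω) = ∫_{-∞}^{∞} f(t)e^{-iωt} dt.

F(ω) = - \frac{i \pi \omega e^{- 3 \left|{\omega}\right|}}{6}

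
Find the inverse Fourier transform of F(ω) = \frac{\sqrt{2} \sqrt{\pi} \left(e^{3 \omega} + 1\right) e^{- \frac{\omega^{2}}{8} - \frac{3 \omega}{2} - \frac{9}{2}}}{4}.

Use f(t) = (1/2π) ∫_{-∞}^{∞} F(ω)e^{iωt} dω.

f(t) = e^{- 2 t^{2}} \cos{\left(6 t \right)}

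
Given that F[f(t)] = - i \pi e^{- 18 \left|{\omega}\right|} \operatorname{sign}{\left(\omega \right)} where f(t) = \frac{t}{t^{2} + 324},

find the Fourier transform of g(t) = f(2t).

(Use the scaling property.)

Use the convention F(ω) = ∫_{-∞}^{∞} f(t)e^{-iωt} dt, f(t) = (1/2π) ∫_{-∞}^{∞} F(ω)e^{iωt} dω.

F[g](ω) = - \frac{i \pi e^{- 9 \left|{\omega}\right|} \operatorname{sign}{\left(\omega \right)}}{2}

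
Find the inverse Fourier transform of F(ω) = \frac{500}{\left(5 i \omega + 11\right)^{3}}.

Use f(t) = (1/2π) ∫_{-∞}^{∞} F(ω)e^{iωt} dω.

f(t) = 2 t^{2} e^{- \frac{11 t}{5}} u\left(t\right)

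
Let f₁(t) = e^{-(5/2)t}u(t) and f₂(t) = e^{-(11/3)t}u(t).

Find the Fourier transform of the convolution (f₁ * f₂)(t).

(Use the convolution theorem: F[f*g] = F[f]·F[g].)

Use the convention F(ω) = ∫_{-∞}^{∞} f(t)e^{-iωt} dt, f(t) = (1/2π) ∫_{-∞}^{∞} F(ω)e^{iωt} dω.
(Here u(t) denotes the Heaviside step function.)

F[f₁*f₂](ω) = \frac{6}{- 6 \omega^{2} + 37 i \omega + 55}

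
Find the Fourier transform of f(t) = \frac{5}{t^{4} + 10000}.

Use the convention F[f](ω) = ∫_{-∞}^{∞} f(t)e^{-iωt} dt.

F(ω) = \frac{\pi e^{- 5 \sqrt{2} \left|{\omega}\right|} \sin{\left(5 \sqrt{2} \left|{\omega}\right| + \frac{\pi}{4} \right)}}{200}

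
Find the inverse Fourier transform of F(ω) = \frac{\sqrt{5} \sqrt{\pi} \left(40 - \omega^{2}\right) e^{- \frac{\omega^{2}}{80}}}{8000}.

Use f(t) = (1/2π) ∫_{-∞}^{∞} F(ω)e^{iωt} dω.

f(t) = 2 t^{2} e^{- 20 t^{2}}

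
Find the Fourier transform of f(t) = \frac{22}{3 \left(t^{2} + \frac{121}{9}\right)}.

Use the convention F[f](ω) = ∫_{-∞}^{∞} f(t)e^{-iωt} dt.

F(ω) = 2 \pi e^{- \frac{11 \left|{\omega}\right|}{3}}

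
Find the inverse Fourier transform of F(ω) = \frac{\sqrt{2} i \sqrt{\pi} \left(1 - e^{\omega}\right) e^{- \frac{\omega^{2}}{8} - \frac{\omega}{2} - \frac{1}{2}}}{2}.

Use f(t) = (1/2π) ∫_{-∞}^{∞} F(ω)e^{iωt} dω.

f(t) = 2 e^{- 2 t^{2}} \sin{\left(2 t \right)}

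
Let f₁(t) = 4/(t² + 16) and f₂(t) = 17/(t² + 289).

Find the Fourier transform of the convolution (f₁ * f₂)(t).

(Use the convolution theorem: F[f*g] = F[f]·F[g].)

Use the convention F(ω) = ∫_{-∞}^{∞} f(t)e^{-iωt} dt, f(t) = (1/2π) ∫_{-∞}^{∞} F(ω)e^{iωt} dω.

F[f₁*f₂](ω) = \pi^{2} e^{- 21 \left|{\omega}\right|}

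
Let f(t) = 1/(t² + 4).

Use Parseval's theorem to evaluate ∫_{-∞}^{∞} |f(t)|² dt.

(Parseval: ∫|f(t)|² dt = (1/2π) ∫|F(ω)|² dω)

∫|f(t)|² dt = \frac{\pi}{16}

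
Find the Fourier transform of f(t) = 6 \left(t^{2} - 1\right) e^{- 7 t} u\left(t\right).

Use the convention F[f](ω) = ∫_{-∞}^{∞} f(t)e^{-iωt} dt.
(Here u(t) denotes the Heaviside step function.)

F(ω) = \frac{6 \left(2 i \omega - \left(i \omega + 7\right)^{3} + 14\right)}{\left(i \omega + 7\right)^{4}}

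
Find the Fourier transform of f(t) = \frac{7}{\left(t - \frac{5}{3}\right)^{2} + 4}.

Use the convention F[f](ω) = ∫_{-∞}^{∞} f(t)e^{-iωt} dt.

F(ω) = \frac{7 \pi e^{- \frac{5 i \omega}{3} - 2 \left|{\omega}\right|}}{2}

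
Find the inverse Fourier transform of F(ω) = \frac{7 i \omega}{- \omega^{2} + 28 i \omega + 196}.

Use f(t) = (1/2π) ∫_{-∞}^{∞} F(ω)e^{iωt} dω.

f(t) = 7 \left(1 - 14 t\right) e^{- 14 t} u\left(t\right)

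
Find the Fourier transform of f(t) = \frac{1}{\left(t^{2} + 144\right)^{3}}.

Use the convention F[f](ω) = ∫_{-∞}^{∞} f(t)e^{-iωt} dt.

F(ω) = \frac{\pi \left(48 \omega^{2} + 12 \left|{\omega}\right| + 1\right) e^{- 12 \left|{\omega}\right|}}{663552}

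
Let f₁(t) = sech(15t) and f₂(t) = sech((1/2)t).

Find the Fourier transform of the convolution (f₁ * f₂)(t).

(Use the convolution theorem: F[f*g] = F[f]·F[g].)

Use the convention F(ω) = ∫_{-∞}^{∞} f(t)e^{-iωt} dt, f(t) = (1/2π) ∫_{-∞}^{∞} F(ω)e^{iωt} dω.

F[f₁*f₂](ω) = \frac{2 \pi^{2}}{15 \cosh{\left(\frac{\pi \omega}{30} \right)} \cosh{\left(\pi \omega \right)}}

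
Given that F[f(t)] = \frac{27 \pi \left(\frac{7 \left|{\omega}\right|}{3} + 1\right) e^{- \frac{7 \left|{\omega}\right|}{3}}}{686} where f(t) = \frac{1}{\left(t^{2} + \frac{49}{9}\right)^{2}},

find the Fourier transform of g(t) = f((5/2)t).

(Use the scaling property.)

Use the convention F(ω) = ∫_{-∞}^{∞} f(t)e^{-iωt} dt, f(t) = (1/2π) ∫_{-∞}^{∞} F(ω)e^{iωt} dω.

F[g](ω) = \frac{9 \pi \left(14 \left|{\omega}\right| + 15\right) e^{- \frac{14 \left|{\omega}\right|}{15}}}{8575}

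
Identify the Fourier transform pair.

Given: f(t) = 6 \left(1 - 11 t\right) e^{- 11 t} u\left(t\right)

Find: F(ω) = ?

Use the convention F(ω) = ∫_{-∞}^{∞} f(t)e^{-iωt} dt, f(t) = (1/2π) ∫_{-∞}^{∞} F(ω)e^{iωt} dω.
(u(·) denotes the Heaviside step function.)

F(ω) = \frac{6 i \omega}{- \omega^{2} + 22 i \omega + 121}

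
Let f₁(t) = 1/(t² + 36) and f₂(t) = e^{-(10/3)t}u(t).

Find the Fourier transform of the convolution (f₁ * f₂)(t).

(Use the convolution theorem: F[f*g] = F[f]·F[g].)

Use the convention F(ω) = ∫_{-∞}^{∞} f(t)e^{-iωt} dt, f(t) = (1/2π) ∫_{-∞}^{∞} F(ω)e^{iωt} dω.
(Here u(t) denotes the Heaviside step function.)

F[f₁*f₂](ω) = \frac{\pi e^{- 6 \left|{\omega}\right|}}{2 \left(3 i \omega + 10\right)}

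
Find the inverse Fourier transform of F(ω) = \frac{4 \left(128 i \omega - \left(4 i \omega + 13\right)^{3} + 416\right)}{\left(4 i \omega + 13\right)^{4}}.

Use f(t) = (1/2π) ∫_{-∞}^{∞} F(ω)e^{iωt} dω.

f(t) = \left(t^{2} - 1\right) e^{- \frac{13 t}{4}} u\left(t\right)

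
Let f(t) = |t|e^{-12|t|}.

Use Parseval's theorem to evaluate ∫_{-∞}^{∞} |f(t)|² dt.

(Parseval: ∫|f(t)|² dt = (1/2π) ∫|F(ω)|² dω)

∫|f(t)|² dt = \frac{1}{3456}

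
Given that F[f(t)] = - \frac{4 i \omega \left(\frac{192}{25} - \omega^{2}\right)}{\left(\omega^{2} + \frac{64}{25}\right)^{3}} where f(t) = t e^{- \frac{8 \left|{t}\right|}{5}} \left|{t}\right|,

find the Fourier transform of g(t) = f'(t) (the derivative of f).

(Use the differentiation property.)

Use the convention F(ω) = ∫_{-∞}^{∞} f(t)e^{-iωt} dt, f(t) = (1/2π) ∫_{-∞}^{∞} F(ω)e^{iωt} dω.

F[g](ω) = \frac{\omega^{2} \left(480000 - 62500 \omega^{2}\right)}{\left(25 \omega^{2} + 64\right)^{3}}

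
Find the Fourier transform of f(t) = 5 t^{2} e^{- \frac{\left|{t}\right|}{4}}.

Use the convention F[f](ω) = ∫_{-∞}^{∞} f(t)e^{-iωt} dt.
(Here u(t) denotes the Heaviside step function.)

F(ω) = \frac{1280 \left(1 - 48 \omega^{2}\right)}{\left(16 \omega^{2} + 1\right)^{3}}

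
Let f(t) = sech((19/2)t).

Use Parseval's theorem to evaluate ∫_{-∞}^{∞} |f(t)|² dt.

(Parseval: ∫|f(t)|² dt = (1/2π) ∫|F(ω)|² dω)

∫|f(t)|² dt = \frac{4}{19}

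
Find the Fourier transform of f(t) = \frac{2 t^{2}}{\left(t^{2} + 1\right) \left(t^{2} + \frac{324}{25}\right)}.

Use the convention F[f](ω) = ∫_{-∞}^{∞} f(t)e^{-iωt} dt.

F(ω) = - \frac{50 \pi e^{- \left|{\omega}\right|}}{299} + \frac{180 \pi e^{- \frac{18 \left|{\omega}\right|}{5}}}{299}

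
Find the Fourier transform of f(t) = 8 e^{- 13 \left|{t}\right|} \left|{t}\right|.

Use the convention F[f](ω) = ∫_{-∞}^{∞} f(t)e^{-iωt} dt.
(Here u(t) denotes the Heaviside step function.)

F(ω) = \frac{16 \left(169 - \omega^{2}\right)}{\left(\omega^{2} + 169\right)^{2}}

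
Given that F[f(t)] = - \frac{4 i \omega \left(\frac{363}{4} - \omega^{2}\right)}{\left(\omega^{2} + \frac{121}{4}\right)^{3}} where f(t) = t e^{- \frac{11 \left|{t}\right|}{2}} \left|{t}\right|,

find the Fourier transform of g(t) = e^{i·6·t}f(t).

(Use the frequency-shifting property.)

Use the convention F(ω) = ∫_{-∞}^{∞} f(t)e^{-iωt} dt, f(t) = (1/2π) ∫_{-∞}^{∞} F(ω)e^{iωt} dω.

F[g](ω) = \frac{64 i \left(\omega - 6\right) \left(4 \left(\omega - 6\right)^{2} - 363\right)}{\left(4 \left(\omega - 6\right)^{2} + 121\right)^{3}}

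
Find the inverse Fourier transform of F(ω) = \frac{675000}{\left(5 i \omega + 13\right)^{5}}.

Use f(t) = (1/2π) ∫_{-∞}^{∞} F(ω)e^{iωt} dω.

f(t) = 9 t^{4} e^{- \frac{13 t}{5}} u\left(t\right)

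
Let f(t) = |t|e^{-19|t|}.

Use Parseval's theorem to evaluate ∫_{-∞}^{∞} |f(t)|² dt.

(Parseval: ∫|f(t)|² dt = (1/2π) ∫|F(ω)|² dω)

∫|f(t)|² dt = \frac{1}{13718}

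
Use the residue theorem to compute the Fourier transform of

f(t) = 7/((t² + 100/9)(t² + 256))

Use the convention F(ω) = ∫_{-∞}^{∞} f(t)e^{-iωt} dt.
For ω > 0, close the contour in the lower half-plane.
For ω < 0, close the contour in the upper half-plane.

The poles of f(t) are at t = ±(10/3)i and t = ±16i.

Let g(z) = f(z)e^{-iωz}; for large |z| the factor e^{-iωz} decays in the lower half-plane when ω > 0 and in the upper half-plane when ω < 0.

Case ω > 0 (lower half-plane, clockwise contour ⇒ F(ω) = -2πi·ΣRes):
  Res_{z = - \frac{10 i}{3}} g(z) = \frac{189 i e^{- \frac{10 \omega}{3}}}{44080}
  Res_{z = - 16 i} g(z) = - \frac{63 i e^{- 16 \omega}}{70528}
  F(ω) = -2πi·ΣRes = - \frac{63 \pi e^{- 16 \omega}}{35264} + \frac{189 \pi e^{- \frac{10 \omega}{3}}}{22040}

Case ω < 0 (upper half-plane, counterclockwise contour ⇒ F(ω) = +2πi·ΣRes):
  Res_{z = \frac{10 i}{3}} g(z) = - \frac{189 i e^{\frac{10 \omega}{3}}}{44080}
  Res_{z = 16 i} g(z) = \frac{63 i e^{16 \omega}}{70528}
  F(ω) = 2πi·ΣRes = \frac{63 \pi \left(24 e^{\frac{10 \omega}{3}} - 5 e^{16 \omega}\right)}{176320}

Both cases combine into a single formula in |ω|:

F(ω) = - \frac{63 \pi e^{- 16 \left|{\omega}\right|}}{35264} + \frac{189 \pi e^{- \frac{10 \left|{\omega}\right|}{3}}}{22040}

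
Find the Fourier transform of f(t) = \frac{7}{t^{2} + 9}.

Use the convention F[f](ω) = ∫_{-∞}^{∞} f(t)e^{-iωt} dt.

F(ω) = \frac{7 \pi e^{- 3 \left|{\omega}\right|}}{3}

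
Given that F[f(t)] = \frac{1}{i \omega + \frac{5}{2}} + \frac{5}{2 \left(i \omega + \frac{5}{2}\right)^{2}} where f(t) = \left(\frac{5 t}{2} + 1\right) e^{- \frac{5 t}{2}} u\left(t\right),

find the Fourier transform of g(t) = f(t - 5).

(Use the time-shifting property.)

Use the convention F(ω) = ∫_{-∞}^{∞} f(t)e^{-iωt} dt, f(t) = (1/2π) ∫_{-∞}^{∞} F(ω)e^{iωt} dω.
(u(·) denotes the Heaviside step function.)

F[g](ω) = \frac{4 \left(- i \omega - 5\right) e^{- 5 i \omega}}{4 \omega^{2} - 20 i \omega - 25}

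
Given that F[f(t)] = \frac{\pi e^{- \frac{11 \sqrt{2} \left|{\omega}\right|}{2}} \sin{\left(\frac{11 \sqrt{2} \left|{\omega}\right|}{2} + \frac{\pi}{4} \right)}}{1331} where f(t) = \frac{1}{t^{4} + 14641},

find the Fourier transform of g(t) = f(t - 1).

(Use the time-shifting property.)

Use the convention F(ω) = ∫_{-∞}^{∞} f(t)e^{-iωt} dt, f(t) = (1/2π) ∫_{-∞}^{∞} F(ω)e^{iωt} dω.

F[g](ω) = \frac{\pi e^{- i \omega - \frac{11 \sqrt{2} \left|{\omega}\right|}{2}} \sin{\left(\frac{11 \sqrt{2} \left|{\omega}\right|}{2} + \frac{\pi}{4} \right)}}{1331}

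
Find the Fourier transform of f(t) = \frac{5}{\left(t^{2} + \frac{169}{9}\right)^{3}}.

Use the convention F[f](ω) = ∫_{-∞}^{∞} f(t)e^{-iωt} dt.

F(ω) = \frac{135 \pi \left(169 \omega^{2} + 117 \left|{\omega}\right| + 27\right) e^{- \frac{13 \left|{\omega}\right|}{3}}}{2970344}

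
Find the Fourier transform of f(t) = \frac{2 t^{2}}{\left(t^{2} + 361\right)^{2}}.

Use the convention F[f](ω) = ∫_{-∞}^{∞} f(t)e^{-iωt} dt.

F(ω) = \frac{\pi \left(1 - 19 \left|{\omega}\right|\right) e^{- 19 \left|{\omega}\right|}}{19}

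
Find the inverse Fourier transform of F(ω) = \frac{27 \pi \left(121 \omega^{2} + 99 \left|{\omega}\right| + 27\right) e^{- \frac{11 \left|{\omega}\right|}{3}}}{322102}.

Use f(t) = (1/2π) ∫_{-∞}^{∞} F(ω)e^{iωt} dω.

f(t) = \frac{4}{\left(t^{2} + \frac{121}{9}\right)^{3}}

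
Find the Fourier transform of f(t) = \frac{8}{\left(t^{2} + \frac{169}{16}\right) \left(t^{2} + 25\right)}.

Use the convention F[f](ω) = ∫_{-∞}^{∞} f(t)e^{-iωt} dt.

F(ω) = - \frac{128 \pi e^{- 5 \left|{\omega}\right|}}{1155} + \frac{512 \pi e^{- \frac{13 \left|{\omega}\right|}{4}}}{3003}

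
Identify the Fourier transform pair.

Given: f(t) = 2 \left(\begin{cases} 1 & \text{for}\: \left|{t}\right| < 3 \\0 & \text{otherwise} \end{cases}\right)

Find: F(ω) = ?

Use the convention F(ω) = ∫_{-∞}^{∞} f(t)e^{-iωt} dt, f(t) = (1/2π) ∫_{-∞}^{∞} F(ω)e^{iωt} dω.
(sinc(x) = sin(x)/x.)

F(ω) = 12 \operatorname{sinc}{\left(3 \omega \right)}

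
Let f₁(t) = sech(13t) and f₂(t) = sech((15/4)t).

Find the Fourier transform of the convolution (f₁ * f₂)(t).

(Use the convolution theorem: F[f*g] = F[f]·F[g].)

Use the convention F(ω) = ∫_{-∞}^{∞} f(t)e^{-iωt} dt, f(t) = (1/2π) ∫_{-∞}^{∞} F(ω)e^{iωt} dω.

F[f₁*f₂](ω) = \frac{4 \pi^{2}}{195 \cosh{\left(\frac{\pi \omega}{26} \right)} \cosh{\left(\frac{2 \pi \omega}{15} \right)}}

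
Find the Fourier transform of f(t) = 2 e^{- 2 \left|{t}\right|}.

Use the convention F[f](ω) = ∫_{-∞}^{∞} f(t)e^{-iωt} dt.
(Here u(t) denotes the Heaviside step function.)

F(ω) = \frac{8}{\omega^{2} + 4}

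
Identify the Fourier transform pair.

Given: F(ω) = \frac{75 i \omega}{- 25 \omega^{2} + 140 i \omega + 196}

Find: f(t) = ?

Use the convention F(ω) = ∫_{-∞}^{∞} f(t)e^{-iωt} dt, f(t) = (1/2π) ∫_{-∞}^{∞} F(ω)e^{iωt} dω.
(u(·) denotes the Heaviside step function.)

f(t) = 3 \left(1 - \frac{14 t}{5}\right) e^{- \frac{14 t}{5}} u\left(t\right)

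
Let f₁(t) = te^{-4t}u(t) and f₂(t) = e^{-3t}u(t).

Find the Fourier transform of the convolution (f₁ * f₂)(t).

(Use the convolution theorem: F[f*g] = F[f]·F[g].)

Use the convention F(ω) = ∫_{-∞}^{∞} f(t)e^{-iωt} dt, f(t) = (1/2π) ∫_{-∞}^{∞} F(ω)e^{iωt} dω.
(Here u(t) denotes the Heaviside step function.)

F[f₁*f₂](ω) = \frac{1}{\left(i \omega + 3\right) \left(i \omega + 4\right)^{2}}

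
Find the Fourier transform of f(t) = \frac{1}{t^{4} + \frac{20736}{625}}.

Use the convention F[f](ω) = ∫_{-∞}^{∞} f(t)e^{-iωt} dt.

F(ω) = \frac{125 \pi e^{- \frac{6 \sqrt{2} \left|{\omega}\right|}{5}} \sin{\left(\frac{6 \sqrt{2} \left|{\omega}\right|}{5} + \frac{\pi}{4} \right)}}{1728}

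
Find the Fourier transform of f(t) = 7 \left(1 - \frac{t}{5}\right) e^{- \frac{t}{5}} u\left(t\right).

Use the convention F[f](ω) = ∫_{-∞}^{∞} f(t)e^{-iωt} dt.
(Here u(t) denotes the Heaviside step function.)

F(ω) = \frac{175 i \omega}{- 25 \omega^{2} + 10 i \omega + 1}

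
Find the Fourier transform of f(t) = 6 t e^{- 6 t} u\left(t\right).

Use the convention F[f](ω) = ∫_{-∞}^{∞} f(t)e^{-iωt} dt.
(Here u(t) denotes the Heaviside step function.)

F(ω) = \frac{6}{\left(i \omega + 6\right)^{2}}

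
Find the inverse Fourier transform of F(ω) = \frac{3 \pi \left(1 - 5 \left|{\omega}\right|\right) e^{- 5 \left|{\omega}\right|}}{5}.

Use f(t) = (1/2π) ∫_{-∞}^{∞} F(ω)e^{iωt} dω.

f(t) = \frac{6 t^{2}}{\left(t^{2} + 25\right)^{2}}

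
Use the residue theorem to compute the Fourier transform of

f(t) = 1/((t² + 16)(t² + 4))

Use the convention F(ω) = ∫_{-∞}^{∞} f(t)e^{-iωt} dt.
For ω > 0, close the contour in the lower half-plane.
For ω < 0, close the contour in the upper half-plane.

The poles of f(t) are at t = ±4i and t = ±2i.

Let g(z) = f(z)e^{-iωz}; for large |z| the factor e^{-iωz} decays in the lower half-plane when ω > 0 and in the upper half-plane when ω < 0.

Case ω > 0 (lower half-plane, clockwise contour ⇒ F(ω) = -2πi·ΣRes):
  Res_{z = - 4 i} g(z) = - \frac{i e^{- 4 \omega}}{96}
  Res_{z = - 2 i} g(z) = \frac{i e^{- 2 \omega}}{48}
  F(ω) = -2πi·ΣRes = \frac{\pi \left(2 e^{2 \omega} - 1\right) e^{- 4 \omega}}{48}

Case ω < 0 (upper half-plane, counterclockwise contour ⇒ F(ω) = +2πi·ΣRes):
  Res_{z = 4 i} g(z) = \frac{i e^{4 \omega}}{96}
  Res_{z = 2 i} g(z) = - \frac{i e^{2 \omega}}{48}
  F(ω) = 2πi·ΣRes = \frac{\pi \left(2 - e^{2 \omega}\right) e^{2 \omega}}{48}

Both cases combine into a single formula in |ω|:

F(ω) = \frac{\pi \left(2 e^{2 \left|{\omega}\right|} - 1\right) e^{- 4 \left|{\omega}\right|}}{48}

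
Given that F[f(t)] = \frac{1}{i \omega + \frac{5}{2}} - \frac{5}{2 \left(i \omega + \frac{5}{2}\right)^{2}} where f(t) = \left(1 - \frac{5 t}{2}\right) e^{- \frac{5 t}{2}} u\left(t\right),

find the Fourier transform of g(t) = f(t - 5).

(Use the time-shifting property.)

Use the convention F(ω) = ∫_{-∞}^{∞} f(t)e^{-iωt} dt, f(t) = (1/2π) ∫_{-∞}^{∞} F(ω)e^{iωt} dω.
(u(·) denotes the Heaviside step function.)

F[g](ω) = \frac{4 i \omega e^{- 5 i \omega}}{- 4 \omega^{2} + 20 i \omega + 25}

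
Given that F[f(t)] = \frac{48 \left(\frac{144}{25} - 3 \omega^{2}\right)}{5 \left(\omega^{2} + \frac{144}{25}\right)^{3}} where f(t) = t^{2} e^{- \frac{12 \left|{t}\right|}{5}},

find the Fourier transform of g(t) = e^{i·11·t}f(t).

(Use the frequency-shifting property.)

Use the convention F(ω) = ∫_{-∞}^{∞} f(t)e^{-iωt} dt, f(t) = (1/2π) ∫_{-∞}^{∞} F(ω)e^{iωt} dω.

F[g](ω) = \frac{18000 \left(48 - 25 \left(\omega - 11\right)^{2}\right)}{\left(25 \left(\omega - 11\right)^{2} + 144\right)^{3}}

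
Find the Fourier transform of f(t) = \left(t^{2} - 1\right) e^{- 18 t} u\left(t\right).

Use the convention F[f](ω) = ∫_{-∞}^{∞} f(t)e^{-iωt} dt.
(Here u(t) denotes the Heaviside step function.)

F(ω) = \frac{2 i \omega - \left(i \omega + 18\right)^{3} + 36}{\left(i \omega + 18\right)^{4}}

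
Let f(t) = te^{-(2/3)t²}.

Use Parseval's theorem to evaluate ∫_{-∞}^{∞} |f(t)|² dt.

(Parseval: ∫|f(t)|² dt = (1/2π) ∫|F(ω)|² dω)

∫|f(t)|² dt = \frac{3 \sqrt{3} \sqrt{\pi}}{16}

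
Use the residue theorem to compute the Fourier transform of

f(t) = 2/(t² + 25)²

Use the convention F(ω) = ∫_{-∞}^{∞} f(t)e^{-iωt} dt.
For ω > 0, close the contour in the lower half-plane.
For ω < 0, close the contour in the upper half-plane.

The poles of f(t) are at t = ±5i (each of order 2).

Let g(z) = f(z)e^{-iωz}; for large |z| the factor e^{-iωz} decays in the lower half-plane when ω > 0 and in the upper half-plane when ω < 0.

Case ω > 0 (lower half-plane, clockwise contour ⇒ F(ω) = -2πi·ΣRes):
  Res_{z = - 5 i} g(z) = \frac{i \left(5 \omega + 1\right) e^{- 5 \omega}}{250} (pole of order 2)
  F(ω) = -2πi·ΣRes = \frac{\pi \left(5 \omega + 1\right) e^{- 5 \omega}}{125}

Case ω < 0 (upper half-plane, counterclockwise contour ⇒ F(ω) = +2πi·ΣRes):
  Res_{z = 5 i} g(z) = \frac{i \left(5 \omega - 1\right) e^{5 \omega}}{250} (pole of order 2)
  F(ω) = 2πi·ΣRes = \frac{\pi \left(1 - 5 \omega\right) e^{5 \omega}}{125}

Both cases combine into a single formula in |ω|:

F(ω) = \frac{\pi \left(5 \left|{\omega}\right| + 1\right) e^{- 5 \left|{\omega}\right|}}{125}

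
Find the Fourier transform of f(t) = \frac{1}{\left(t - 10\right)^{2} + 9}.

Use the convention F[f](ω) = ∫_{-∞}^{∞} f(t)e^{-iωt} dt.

F(ω) = \frac{\pi e^{- 10 i \omega - 3 \left|{\omega}\right|}}{3}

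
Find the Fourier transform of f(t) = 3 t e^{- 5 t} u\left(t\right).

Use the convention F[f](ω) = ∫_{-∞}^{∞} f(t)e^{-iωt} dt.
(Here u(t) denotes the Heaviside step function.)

F(ω) = \frac{3}{\left(i \omega + 5\right)^{2}}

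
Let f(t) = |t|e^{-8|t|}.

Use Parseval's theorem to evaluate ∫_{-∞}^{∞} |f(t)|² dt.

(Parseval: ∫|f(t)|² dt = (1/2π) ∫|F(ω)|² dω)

∫|f(t)|² dt = \frac{1}{1024}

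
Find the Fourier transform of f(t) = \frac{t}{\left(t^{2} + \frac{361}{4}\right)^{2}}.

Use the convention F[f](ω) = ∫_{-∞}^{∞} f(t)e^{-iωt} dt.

F(ω) = - \frac{i \pi \omega e^{- \frac{19 \left|{\omega}\right|}{2}}}{19}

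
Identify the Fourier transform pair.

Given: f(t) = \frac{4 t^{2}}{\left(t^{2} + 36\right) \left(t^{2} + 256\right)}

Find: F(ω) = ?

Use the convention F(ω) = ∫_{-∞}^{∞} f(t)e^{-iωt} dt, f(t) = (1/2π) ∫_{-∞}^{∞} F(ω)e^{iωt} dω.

F(ω) = \frac{2 \pi \left(8 - 3 e^{10 \left|{\omega}\right|}\right) e^{- 16 \left|{\omega}\right|}}{55}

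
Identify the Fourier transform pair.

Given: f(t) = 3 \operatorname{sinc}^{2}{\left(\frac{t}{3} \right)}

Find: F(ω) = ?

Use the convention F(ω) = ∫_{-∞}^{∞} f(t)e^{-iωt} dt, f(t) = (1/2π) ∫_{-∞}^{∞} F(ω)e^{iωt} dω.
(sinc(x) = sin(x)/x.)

F(ω) = \begin{cases} \frac{9 \pi \left(2 - 3 \left|{\omega}\right|\right)}{2} & \text{for}\: \omega > - \frac{2}{3} \wedge \omega < \frac{2}{3} \\0 & \text{otherwise} \end{cases}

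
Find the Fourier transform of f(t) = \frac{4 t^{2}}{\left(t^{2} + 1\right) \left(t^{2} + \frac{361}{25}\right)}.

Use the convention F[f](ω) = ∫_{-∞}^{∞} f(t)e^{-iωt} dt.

F(ω) = - \frac{25 \pi e^{- \left|{\omega}\right|}}{84} + \frac{95 \pi e^{- \frac{19 \left|{\omega}\right|}{5}}}{84}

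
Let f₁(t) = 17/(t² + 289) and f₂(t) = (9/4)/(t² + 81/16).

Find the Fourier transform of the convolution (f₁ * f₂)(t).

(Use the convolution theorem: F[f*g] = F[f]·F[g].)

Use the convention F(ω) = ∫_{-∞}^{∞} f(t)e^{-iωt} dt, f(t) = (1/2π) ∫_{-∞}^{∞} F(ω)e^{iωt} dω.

F[f₁*f₂](ω) = \pi^{2} e^{- \frac{77 \left|{\omega}\right|}{4}}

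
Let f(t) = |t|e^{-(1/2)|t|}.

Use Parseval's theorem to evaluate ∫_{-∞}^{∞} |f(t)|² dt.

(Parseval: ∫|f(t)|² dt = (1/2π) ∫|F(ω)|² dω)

∫|f(t)|² dt = 4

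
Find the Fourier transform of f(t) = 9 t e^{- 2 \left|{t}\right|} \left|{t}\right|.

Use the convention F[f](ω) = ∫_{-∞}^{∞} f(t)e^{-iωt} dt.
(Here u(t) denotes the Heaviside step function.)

F(ω) = \frac{36 i \omega \left(\omega^{2} - 12\right)}{\left(\omega^{2} + 4\right)^{3}}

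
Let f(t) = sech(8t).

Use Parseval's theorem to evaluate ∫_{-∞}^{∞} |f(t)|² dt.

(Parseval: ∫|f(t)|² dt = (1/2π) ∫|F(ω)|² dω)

∫|f(t)|² dt = \frac{1}{4}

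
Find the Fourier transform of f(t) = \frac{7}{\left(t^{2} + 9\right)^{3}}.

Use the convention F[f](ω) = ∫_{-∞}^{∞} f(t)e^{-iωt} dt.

F(ω) = \frac{7 \pi \left(3 \omega^{2} + 3 \left|{\omega}\right| + 1\right) e^{- 3 \left|{\omega}\right|}}{648}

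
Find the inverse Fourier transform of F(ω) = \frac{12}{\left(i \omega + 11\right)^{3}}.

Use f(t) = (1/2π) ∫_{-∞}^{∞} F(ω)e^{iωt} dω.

f(t) = 6 t^{2} e^{- 11 t} u\left(t\right)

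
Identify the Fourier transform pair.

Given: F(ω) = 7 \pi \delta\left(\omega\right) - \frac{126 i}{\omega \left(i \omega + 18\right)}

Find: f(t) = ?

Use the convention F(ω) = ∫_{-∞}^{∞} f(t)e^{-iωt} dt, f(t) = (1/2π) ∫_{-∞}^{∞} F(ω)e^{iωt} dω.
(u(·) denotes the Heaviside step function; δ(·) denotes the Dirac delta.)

f(t) = 7 \left(1 - e^{- 18 t}\right) u\left(t\right)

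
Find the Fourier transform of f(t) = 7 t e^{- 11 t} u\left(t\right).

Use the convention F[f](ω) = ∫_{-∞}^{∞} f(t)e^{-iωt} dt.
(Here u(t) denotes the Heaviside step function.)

F(ω) = \frac{7}{\left(i \omega + 11\right)^{2}}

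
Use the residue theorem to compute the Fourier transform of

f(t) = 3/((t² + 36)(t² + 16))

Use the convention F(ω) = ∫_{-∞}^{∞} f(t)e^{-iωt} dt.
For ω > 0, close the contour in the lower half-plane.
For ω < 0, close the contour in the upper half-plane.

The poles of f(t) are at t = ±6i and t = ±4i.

Let g(z) = f(z)e^{-iωz}; for large |z| the factor e^{-iωz} decays in the lower half-plane when ω > 0 and in the upper half-plane when ω < 0.

Case ω > 0 (lower half-plane, clockwise contour ⇒ F(ω) = -2πi·ΣRes):
  Res_{z = - 6 i} g(z) = - \frac{i e^{- 6 \omega}}{80}
  Res_{z = - 4 i} g(z) = \frac{3 i e^{- 4 \omega}}{160}
  F(ω) = -2πi·ΣRes = \frac{\pi \left(3 e^{2 \omega} - 2\right) e^{- 6 \omega}}{80}

Case ω < 0 (upper half-plane, counterclockwise contour ⇒ F(ω) = +2πi·ΣRes):
  Res_{z = 6 i} g(z) = \frac{i e^{6 \omega}}{80}
  Res_{z = 4 i} g(z) = - \frac{3 i e^{4 \omega}}{160}
  F(ω) = 2πi·ΣRes = \frac{\pi \left(3 - 2 e^{2 \omega}\right) e^{4 \omega}}{80}

Both cases combine into a single formula in |ω|:

F(ω) = \frac{\pi \left(3 e^{2 \left|{\omega}\right|} - 2\right) e^{- 6 \left|{\omega}\right|}}{80}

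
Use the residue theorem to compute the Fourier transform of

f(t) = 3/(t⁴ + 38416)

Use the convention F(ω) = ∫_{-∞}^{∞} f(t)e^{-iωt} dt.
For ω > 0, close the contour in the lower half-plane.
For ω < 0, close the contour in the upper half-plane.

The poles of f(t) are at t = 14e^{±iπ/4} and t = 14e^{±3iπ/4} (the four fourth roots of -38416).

Let g(z) = f(z)e^{-iωz}; for large |z| the factor e^{-iωz} decays in the lower half-plane when ω > 0 and in the upper half-plane when ω < 0.

Case ω > 0 (lower half-plane, clockwise contour ⇒ F(ω) = -2πi·ΣRes):
  Res_{z = - 7 \sqrt{2} - 7 \sqrt{2} i} g(z) = \frac{3 \sqrt{2} i \left(1 - i\right) e^{7 \sqrt{2} \omega \left(-1 + i\right)}}{21952}
  Res_{z = 7 \sqrt{2} - 7 \sqrt{2} i} g(z) = \frac{3 \sqrt{2} i \left(1 + i\right) e^{- 7 \sqrt{2} \omega \left(1 + i\right)}}{21952}
  F(ω) = -2πi·ΣRes = \frac{3 \sqrt{2} \pi \left(1 - i\right) \left(e^{14 \sqrt{2} i \omega} + i\right) e^{- 7 \sqrt{2} \omega \left(1 + i\right)}}{10976} = \frac{3 \pi e^{- 7 \sqrt{2} \omega} \sin{\left(7 \sqrt{2} \omega + \frac{\pi}{4} \right)}}{2744}

Case ω < 0 (upper half-plane, counterclockwise contour ⇒ F(ω) = +2πi·ΣRes):
  Res_{z = 7 \sqrt{2} + 7 \sqrt{2} i} g(z) = \frac{3 \sqrt{2} i \left(-1 + i\right) e^{7 \sqrt{2} \omega \left(1 - i\right)}}{21952}
  Res_{z = - 7 \sqrt{2} + 7 \sqrt{2} i} g(z) = \frac{3 \sqrt{2} \left(1 - i\right) e^{7 \sqrt{2} \omega \left(1 + i\right)}}{21952}
  F(ω) = 2πi·ΣRes = - \frac{3 \sqrt{2} i \pi \left(i \left(1 - i\right) e^{7 \sqrt{2} \omega \left(1 - i\right)} - \left(1 - i\right) e^{7 \sqrt{2} \omega \left(1 + i\right)}\right)}{10976} = \frac{3 \pi e^{7 \sqrt{2} \omega} \cos{\left(7 \sqrt{2} \omega + \frac{\pi}{4} \right)}}{2744}

Both cases combine into a single formula in |ω|:

F(ω) = \frac{3 \pi e^{- 7 \sqrt{2} \left|{\omega}\right|} \sin{\left(7 \sqrt{2} \left|{\omega}\right| + \frac{\pi}{4} \right)}}{2744}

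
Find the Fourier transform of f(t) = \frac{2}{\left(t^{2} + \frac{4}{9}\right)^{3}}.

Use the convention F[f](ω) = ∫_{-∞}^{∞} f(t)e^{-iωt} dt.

F(ω) = \frac{27 \pi \left(4 \omega^{2} + 18 \left|{\omega}\right| + 27\right) e^{- \frac{2 \left|{\omega}\right|}{3}}}{128}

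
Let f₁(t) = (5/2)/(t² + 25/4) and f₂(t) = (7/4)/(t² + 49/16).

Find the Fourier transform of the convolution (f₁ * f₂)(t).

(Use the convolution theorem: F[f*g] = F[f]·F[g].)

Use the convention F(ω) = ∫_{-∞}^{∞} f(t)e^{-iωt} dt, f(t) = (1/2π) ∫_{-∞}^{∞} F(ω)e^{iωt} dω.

F[f₁*f₂](ω) = \pi^{2} e^{- \frac{17 \left|{\omega}\right|}{4}}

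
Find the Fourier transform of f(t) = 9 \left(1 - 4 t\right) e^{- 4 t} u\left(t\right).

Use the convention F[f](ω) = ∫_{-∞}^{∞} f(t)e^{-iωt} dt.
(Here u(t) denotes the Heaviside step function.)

F(ω) = \frac{9 i \omega}{- \omega^{2} + 8 i \omega + 16}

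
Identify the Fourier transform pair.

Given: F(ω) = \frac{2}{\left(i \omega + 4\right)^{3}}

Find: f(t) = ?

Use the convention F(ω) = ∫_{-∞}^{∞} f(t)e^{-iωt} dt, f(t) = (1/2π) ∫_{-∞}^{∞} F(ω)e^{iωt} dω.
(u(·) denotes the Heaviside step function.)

f(t) = t^{2} e^{- 4 t} u\left(t\right)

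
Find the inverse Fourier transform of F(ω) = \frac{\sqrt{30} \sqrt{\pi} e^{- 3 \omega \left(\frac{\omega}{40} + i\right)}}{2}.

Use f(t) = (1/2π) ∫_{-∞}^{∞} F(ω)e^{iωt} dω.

f(t) = 5 e^{- \frac{10 \left(t - 3\right)^{2}}{3}}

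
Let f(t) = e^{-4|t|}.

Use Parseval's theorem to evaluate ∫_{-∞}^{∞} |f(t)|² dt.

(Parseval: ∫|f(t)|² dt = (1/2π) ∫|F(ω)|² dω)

∫|f(t)|² dt = \frac{1}{4}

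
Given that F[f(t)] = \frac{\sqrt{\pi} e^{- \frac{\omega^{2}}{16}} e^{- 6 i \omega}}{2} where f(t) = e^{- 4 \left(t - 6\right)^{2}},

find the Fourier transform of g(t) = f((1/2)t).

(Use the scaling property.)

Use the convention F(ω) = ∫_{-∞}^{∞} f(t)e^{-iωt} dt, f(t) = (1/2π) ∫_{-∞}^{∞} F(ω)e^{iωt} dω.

F[g](ω) = \sqrt{\pi} e^{- \frac{\omega \left(\omega + 48 i\right)}{4}}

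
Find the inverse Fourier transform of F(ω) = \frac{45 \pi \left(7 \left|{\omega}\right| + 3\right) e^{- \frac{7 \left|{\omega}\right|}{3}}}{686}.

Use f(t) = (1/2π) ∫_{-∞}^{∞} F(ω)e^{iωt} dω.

f(t) = \frac{5}{\left(t^{2} + \frac{49}{9}\right)^{2}}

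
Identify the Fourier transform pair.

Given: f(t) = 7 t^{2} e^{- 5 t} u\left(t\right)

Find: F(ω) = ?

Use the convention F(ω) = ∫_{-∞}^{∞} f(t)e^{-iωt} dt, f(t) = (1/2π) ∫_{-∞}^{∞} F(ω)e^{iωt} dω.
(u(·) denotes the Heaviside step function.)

F(ω) = \frac{14}{\left(i \omega + 5\right)^{3}}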